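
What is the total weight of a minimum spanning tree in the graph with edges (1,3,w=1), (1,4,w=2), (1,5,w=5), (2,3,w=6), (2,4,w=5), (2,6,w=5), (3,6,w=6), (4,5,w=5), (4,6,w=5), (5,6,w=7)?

Apply Kruskal's algorithm (sort edges by weight, add if no cycle):

Sorted edges by weight:
  (1,3) w=1
  (1,4) w=2
  (1,5) w=5
  (2,4) w=5
  (2,6) w=5
  (4,6) w=5
  (4,5) w=5
  (2,3) w=6
  (3,6) w=6
  (5,6) w=7

Add edge (1,3) w=1 -- no cycle. Running total: 1
Add edge (1,4) w=2 -- no cycle. Running total: 3
Add edge (1,5) w=5 -- no cycle. Running total: 8
Add edge (2,4) w=5 -- no cycle. Running total: 13
Add edge (2,6) w=5 -- no cycle. Running total: 18

MST edges: (1,3,w=1), (1,4,w=2), (1,5,w=5), (2,4,w=5), (2,6,w=5)
Total MST weight: 1 + 2 + 5 + 5 + 5 = 18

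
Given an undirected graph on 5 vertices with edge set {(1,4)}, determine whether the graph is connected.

Step 1: Build adjacency list from edges:
  1: 4
  2: (none)
  3: (none)
  4: 1
  5: (none)

Step 2: Run BFS/DFS from vertex 1:
  Visited: {1, 4}
  Reached 2 of 5 vertices

Step 3: Only 2 of 5 vertices reached. Graph is disconnected.
Connected components: {1, 4}, {2}, {3}, {5}
Answer: No, the graph is not connected (4 components).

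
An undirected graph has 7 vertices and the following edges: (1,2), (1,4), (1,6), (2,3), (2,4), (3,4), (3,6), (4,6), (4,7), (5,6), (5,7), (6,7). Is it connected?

Step 1: Build adjacency list from edges:
  1: 2, 4, 6
  2: 1, 3, 4
  3: 2, 4, 6
  4: 1, 2, 3, 6, 7
  5: 6, 7
  6: 1, 3, 4, 5, 7
  7: 4, 5, 6

Step 2: Run BFS/DFS from vertex 1:
  Visited: {1, 2, 4, 6, 3, 7, 5}
  Reached 7 of 7 vertices

Step 3: All 7 vertices reached from vertex 1, so the graph is connected.
Answer: Yes, the graph is connected.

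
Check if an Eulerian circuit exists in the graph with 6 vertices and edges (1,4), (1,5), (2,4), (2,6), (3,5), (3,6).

Step 1: Find the degree of each vertex:
  deg(1) = 2
  deg(2) = 2
  deg(3) = 2
  deg(4) = 2
  deg(5) = 2
  deg(6) = 2

Step 2: Count vertices with odd degree:
  All vertices have even degree (0 odd-degree vertices)

Step 3: Apply Euler's theorem:
  - Eulerian circuit exists iff graph is connected and all vertices have even degree
  - Eulerian path exists iff graph is connected and has 0 or 2 odd-degree vertices

Graph is connected with 0 odd-degree vertices.
Both Eulerian circuit and Eulerian path exist.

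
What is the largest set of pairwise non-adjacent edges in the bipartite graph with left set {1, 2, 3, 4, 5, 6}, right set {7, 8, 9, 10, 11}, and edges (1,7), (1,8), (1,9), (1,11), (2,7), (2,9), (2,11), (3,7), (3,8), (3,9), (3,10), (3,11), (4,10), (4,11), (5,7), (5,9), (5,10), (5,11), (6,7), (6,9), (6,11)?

Step 1: List the neighbors of each left vertex:
  1: 7, 8, 9, 11
  2: 7, 9, 11
  3: 7, 8, 9, 10, 11
  4: 10, 11
  5: 7, 9, 10, 11
  6: 7, 9, 11

Step 2: Greedily match left vertices, then look for augmenting paths:
  Match 1 -- 7
  Match 2 -- 9
  Match 3 -- 8
  Match 4 -- 10
  Match 5 -- 11
  No augmenting path remains.

Step 3: Verify this is maximum:
  Matching size 5 = min(|L|, |R|) = min(6, 5), which is an upper bound, so this matching is maximum.

Maximum matching: {(1,7), (2,9), (3,8), (4,10), (5,11)}
Size: 5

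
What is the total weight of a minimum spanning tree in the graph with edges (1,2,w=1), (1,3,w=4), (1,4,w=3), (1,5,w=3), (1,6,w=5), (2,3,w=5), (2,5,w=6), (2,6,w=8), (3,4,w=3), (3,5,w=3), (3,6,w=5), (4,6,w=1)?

Apply Kruskal's algorithm (sort edges by weight, add if no cycle):

Sorted edges by weight:
  (1,2) w=1
  (4,6) w=1
  (1,5) w=3
  (1,4) w=3
  (3,4) w=3
  (3,5) w=3
  (1,3) w=4
  (1,6) w=5
  (2,3) w=5
  (3,6) w=5
  (2,5) w=6
  (2,6) w=8

Add edge (1,2) w=1 -- no cycle. Running total: 1
Add edge (4,6) w=1 -- no cycle. Running total: 2
Add edge (1,5) w=3 -- no cycle. Running total: 5
Add edge (1,4) w=3 -- no cycle. Running total: 8
Add edge (3,4) w=3 -- no cycle. Running total: 11

MST edges: (1,2,w=1), (4,6,w=1), (1,5,w=3), (1,4,w=3), (3,4,w=3)
Total MST weight: 1 + 1 + 3 + 3 + 3 = 11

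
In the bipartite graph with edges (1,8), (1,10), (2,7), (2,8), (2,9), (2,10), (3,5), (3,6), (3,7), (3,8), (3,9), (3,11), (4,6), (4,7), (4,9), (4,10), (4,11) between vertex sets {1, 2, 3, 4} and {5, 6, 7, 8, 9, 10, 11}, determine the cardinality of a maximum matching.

Step 1: List the neighbors of each left vertex:
  1: 8, 10
  2: 7, 8, 9, 10
  3: 5, 6, 7, 8, 9, 11
  4: 6, 7, 9, 10, 11

Step 2: Greedily match left vertices, then look for augmenting paths:
  Match 1 -- 8
  Match 2 -- 7
  Match 3 -- 5
  Match 4 -- 6
  No augmenting path remains.

Step 3: Verify this is maximum:
  Matching size 4 = min(|L|, |R|) = min(4, 7), which is an upper bound, so this matching is maximum.

Maximum matching: {(1,8), (2,7), (3,5), (4,6)}
Size: 4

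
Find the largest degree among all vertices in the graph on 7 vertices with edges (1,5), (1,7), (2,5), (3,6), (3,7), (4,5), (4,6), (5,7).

Step 1: Count edges incident to each vertex:
  deg(1) = 2 (neighbors: 5, 7)
  deg(2) = 1 (neighbors: 5)
  deg(3) = 2 (neighbors: 6, 7)
  deg(4) = 2 (neighbors: 5, 6)
  deg(5) = 4 (neighbors: 1, 2, 4, 7)
  deg(6) = 2 (neighbors: 3, 4)
  deg(7) = 3 (neighbors: 1, 3, 5)

Step 2: Find maximum:
  max(2, 1, 2, 2, 4, 2, 3) = 4 (vertex 5)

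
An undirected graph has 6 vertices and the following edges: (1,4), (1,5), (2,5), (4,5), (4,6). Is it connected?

Step 1: Build adjacency list from edges:
  1: 4, 5
  2: 5
  3: (none)
  4: 1, 5, 6
  5: 1, 2, 4
  6: 4

Step 2: Run BFS/DFS from vertex 1:
  Visited: {1, 4, 5, 6, 2}
  Reached 5 of 6 vertices

Step 3: Only 5 of 6 vertices reached. Graph is disconnected.
Connected components: {1, 2, 4, 5, 6}, {3}
Answer: No, the graph is not connected (2 components).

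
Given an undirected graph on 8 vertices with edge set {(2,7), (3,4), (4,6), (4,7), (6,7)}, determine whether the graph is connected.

Step 1: Build adjacency list from edges:
  1: (none)
  2: 7
  3: 4
  4: 3, 6, 7
  5: (none)
  6: 4, 7
  7: 2, 4, 6
  8: (none)

Step 2: Run BFS/DFS from vertex 1:
  Visited: {1}
  Reached 1 of 8 vertices

Step 3: Only 1 of 8 vertices reached. Graph is disconnected.
Connected components: {1}, {2, 3, 4, 6, 7}, {5}, {8}
Answer: No, the graph is not connected (4 components).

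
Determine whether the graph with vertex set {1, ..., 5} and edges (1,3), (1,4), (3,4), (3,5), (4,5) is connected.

Step 1: Build adjacency list from edges:
  1: 3, 4
  2: (none)
  3: 1, 4, 5
  4: 1, 3, 5
  5: 3, 4

Step 2: Run BFS/DFS from vertex 1:
  Visited: {1, 3, 4, 5}
  Reached 4 of 5 vertices

Step 3: Only 4 of 5 vertices reached. Graph is disconnected.
Connected components: {1, 3, 4, 5}, {2}
Answer: No, the graph is not connected (2 components).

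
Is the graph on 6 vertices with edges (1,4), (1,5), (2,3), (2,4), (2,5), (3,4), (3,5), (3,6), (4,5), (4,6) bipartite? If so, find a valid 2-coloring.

Step 1: Attempt 2-coloring using BFS:
  Start at vertex 1, assign color 0
  Color vertex 4 with color 1 (neighbor of 1)
  Color vertex 5 with color 1 (neighbor of 1)
  Color vertex 2 with color 0 (neighbor of 4)
  Color vertex 3 with color 0 (neighbor of 4)

Step 2: Conflict found! Vertices 4 and 5 are adjacent but have the same color.
This means the graph contains an odd cycle.

The graph is NOT bipartite.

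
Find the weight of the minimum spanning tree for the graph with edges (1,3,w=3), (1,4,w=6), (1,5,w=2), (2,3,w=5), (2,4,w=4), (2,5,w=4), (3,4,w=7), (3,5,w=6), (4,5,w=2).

Apply Kruskal's algorithm (sort edges by weight, add if no cycle):

Sorted edges by weight:
  (1,5) w=2
  (4,5) w=2
  (1,3) w=3
  (2,4) w=4
  (2,5) w=4
  (2,3) w=5
  (1,4) w=6
  (3,5) w=6
  (3,4) w=7

Add edge (1,5) w=2 -- no cycle. Running total: 2
Add edge (4,5) w=2 -- no cycle. Running total: 4
Add edge (1,3) w=3 -- no cycle. Running total: 7
Add edge (2,4) w=4 -- no cycle. Running total: 11

MST edges: (1,5,w=2), (4,5,w=2), (1,3,w=3), (2,4,w=4)
Total MST weight: 2 + 2 + 3 + 4 = 11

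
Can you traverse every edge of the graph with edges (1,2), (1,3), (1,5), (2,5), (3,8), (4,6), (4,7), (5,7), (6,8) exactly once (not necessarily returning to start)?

Step 1: Find the degree of each vertex:
  deg(1) = 3
  deg(2) = 2
  deg(3) = 2
  deg(4) = 2
  deg(5) = 3
  deg(6) = 2
  deg(7) = 2
  deg(8) = 2

Step 2: Count vertices with odd degree:
  Odd-degree vertices: 1, 5 (2 total)

Step 3: Apply Euler's theorem:
  - Eulerian circuit exists iff graph is connected and all vertices have even degree
  - Eulerian path exists iff graph is connected and has 0 or 2 odd-degree vertices

Graph is connected with exactly 2 odd-degree vertices (1, 5).
Eulerian path exists (starting and ending at the odd-degree vertices), but no Eulerian circuit.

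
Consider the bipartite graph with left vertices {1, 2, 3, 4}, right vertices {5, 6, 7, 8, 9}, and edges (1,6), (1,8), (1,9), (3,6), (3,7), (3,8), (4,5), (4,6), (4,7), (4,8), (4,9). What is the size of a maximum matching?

Step 1: List the neighbors of each left vertex:
  1: 6, 8, 9
  2: (none)
  3: 6, 7, 8
  4: 5, 6, 7, 8, 9

Step 2: Greedily match left vertices, then look for augmenting paths:
  Match 1 -- 6
  Match 3 -- 7
  Match 4 -- 5
  No augmenting path remains.

Step 3: Verify this is maximum:
  Matching has size 3. The vertex set {1, 3, 4} covers every edge and has size 3; any matching has at most one edge per cover vertex, so 3 is maximum (König's theorem).

Maximum matching: {(1,6), (3,7), (4,5)}
Size: 3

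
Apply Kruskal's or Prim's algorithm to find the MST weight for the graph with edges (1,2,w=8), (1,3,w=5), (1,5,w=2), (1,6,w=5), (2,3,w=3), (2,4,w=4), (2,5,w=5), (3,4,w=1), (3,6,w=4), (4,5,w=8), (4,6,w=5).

Apply Kruskal's algorithm (sort edges by weight, add if no cycle):

Sorted edges by weight:
  (3,4) w=1
  (1,5) w=2
  (2,3) w=3
  (2,4) w=4
  (3,6) w=4
  (1,3) w=5
  (1,6) w=5
  (2,5) w=5
  (4,6) w=5
  (1,2) w=8
  (4,5) w=8

Add edge (3,4) w=1 -- no cycle. Running total: 1
Add edge (1,5) w=2 -- no cycle. Running total: 3
Add edge (2,3) w=3 -- no cycle. Running total: 6
Skip edge (2,4) w=4 -- would create cycle
Add edge (3,6) w=4 -- no cycle. Running total: 10
Add edge (1,3) w=5 -- no cycle. Running total: 15

MST edges: (3,4,w=1), (1,5,w=2), (2,3,w=3), (3,6,w=4), (1,3,w=5)
Total MST weight: 1 + 2 + 3 + 4 + 5 = 15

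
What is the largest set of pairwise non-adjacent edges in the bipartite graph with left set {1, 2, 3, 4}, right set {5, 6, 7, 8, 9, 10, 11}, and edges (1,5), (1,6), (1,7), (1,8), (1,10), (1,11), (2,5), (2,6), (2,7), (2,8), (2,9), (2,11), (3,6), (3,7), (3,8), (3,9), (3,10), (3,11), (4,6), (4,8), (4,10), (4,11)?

Step 1: List the neighbors of each left vertex:
  1: 5, 6, 7, 8, 10, 11
  2: 5, 6, 7, 8, 9, 11
  3: 6, 7, 8, 9, 10, 11
  4: 6, 8, 10, 11

Step 2: Greedily match left vertices, then look for augmenting paths:
  Match 1 -- 5
  Match 2 -- 6
  Match 3 -- 7
  Match 4 -- 8
  No augmenting path remains.

Step 3: Verify this is maximum:
  Matching size 4 = min(|L|, |R|) = min(4, 7), which is an upper bound, so this matching is maximum.

Maximum matching: {(1,5), (2,6), (3,7), (4,8)}
Size: 4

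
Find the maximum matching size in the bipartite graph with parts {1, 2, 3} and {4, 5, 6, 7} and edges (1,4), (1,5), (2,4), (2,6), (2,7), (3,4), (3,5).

Step 1: List the neighbors of each left vertex:
  1: 4, 5
  2: 4, 6, 7
  3: 4, 5

Step 2: Greedily match left vertices, then look for augmenting paths:
  Match 1 -- 4
  Match 2 -- 6
  Match 3 -- 5
  No augmenting path remains.

Step 3: Verify this is maximum:
  Matching size 3 = min(|L|, |R|) = min(3, 4), which is an upper bound, so this matching is maximum.

Maximum matching: {(1,4), (2,6), (3,5)}
Size: 3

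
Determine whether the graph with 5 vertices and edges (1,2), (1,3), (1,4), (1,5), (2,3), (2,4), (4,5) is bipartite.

Step 1: Attempt 2-coloring using BFS:
  Start at vertex 1, assign color 0
  Color vertex 2 with color 1 (neighbor of 1)
  Color vertex 3 with color 1 (neighbor of 1)
  Color vertex 4 with color 1 (neighbor of 1)
  Color vertex 5 with color 1 (neighbor of 1)

Step 2: Conflict found! Vertices 2 and 3 are adjacent but have the same color.
This means the graph contains an odd cycle.

The graph is NOT bipartite.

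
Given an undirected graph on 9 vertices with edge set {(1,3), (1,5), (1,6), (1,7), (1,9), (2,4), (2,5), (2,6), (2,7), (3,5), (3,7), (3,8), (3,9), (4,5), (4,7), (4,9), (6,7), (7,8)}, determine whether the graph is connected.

Step 1: Build adjacency list from edges:
  1: 3, 5, 6, 7, 9
  2: 4, 5, 6, 7
  3: 1, 5, 7, 8, 9
  4: 2, 5, 7, 9
  5: 1, 2, 3, 4
  6: 1, 2, 7
  7: 1, 2, 3, 4, 6, 8
  8: 3, 7
  9: 1, 3, 4

Step 2: Run BFS/DFS from vertex 1:
  Visited: {1, 3, 5, 6, 7, 9, 8, 2, 4}
  Reached 9 of 9 vertices

Step 3: All 9 vertices reached from vertex 1, so the graph is connected.
Answer: Yes, the graph is connected.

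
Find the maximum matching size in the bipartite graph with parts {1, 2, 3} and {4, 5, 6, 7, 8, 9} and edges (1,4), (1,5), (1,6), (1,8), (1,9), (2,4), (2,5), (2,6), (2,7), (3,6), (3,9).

Step 1: List the neighbors of each left vertex:
  1: 4, 5, 6, 8, 9
  2: 4, 5, 6, 7
  3: 6, 9

Step 2: Greedily match left vertices, then look for augmenting paths:
  Match 1 -- 4
  Match 2 -- 5
  Match 3 -- 6
  No augmenting path remains.

Step 3: Verify this is maximum:
  Matching size 3 = min(|L|, |R|) = min(3, 6), which is an upper bound, so this matching is maximum.

Maximum matching: {(1,4), (2,5), (3,6)}
Size: 3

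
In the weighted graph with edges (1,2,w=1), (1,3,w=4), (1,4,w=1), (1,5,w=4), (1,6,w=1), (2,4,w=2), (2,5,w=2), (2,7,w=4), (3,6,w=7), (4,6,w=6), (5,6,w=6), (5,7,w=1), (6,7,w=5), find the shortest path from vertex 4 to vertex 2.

Step 1: Build adjacency list with weights:
  1: 2(w=1), 3(w=4), 4(w=1), 5(w=4), 6(w=1)
  2: 1(w=1), 4(w=2), 5(w=2), 7(w=4)
  3: 1(w=4), 6(w=7)
  4: 1(w=1), 2(w=2), 6(w=6)
  5: 1(w=4), 2(w=2), 6(w=6), 7(w=1)
  6: 1(w=1), 3(w=7), 4(w=6), 5(w=6), 7(w=5)
  7: 2(w=4), 5(w=1), 6(w=5)

Step 2: Apply Dijkstra's algorithm from vertex 4:
  Visit vertex 4 (distance=0)
    Update dist[1] = 1
    Update dist[2] = 2
    Update dist[6] = 6
  Visit vertex 1 (distance=1)
    Update dist[3] = 5
    Update dist[5] = 5
    Update dist[6] = 2
  Visit vertex 2 (distance=2)
    Update dist[5] = 4
    Update dist[7] = 6

Step 3: Shortest path: 4 -> 2
Total weight: 2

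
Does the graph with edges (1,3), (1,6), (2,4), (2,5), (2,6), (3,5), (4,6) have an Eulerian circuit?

Step 1: Find the degree of each vertex:
  deg(1) = 2
  deg(2) = 3
  deg(3) = 2
  deg(4) = 2
  deg(5) = 2
  deg(6) = 3

Step 2: Count vertices with odd degree:
  Odd-degree vertices: 2, 6 (2 total)

Step 3: Apply Euler's theorem:
  - Eulerian circuit exists iff graph is connected and all vertices have even degree
  - Eulerian path exists iff graph is connected and has 0 or 2 odd-degree vertices

Graph is connected with exactly 2 odd-degree vertices (2, 6).
Eulerian path exists (starting and ending at the odd-degree vertices), but no Eulerian circuit.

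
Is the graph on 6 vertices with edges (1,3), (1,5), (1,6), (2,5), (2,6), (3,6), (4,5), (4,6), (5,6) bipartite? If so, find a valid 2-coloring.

Step 1: Attempt 2-coloring using BFS:
  Start at vertex 1, assign color 0
  Color vertex 3 with color 1 (neighbor of 1)
  Color vertex 5 with color 1 (neighbor of 1)
  Color vertex 6 with color 1 (neighbor of 1)

Step 2: Conflict found! Vertices 3 and 6 are adjacent but have the same color.
This means the graph contains an odd cycle.

The graph is NOT bipartite.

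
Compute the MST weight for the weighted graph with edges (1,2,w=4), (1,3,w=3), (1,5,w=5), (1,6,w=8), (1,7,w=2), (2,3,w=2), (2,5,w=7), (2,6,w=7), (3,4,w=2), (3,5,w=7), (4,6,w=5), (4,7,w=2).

Apply Kruskal's algorithm (sort edges by weight, add if no cycle):

Sorted edges by weight:
  (1,7) w=2
  (2,3) w=2
  (3,4) w=2
  (4,7) w=2
  (1,3) w=3
  (1,2) w=4
  (1,5) w=5
  (4,6) w=5
  (2,5) w=7
  (2,6) w=7
  (3,5) w=7
  (1,6) w=8

Add edge (1,7) w=2 -- no cycle. Running total: 2
Add edge (2,3) w=2 -- no cycle. Running total: 4
Add edge (3,4) w=2 -- no cycle. Running total: 6
Add edge (4,7) w=2 -- no cycle. Running total: 8
Skip edge (1,3) w=3 -- would create cycle
Skip edge (1,2) w=4 -- would create cycle
Add edge (1,5) w=5 -- no cycle. Running total: 13
Add edge (4,6) w=5 -- no cycle. Running total: 18

MST edges: (1,7,w=2), (2,3,w=2), (3,4,w=2), (4,7,w=2), (1,5,w=5), (4,6,w=5)
Total MST weight: 2 + 2 + 2 + 2 + 5 + 5 = 18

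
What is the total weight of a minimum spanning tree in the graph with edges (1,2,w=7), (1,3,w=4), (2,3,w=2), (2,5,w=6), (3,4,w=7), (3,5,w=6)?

Apply Kruskal's algorithm (sort edges by weight, add if no cycle):

Sorted edges by weight:
  (2,3) w=2
  (1,3) w=4
  (2,5) w=6
  (3,5) w=6
  (1,2) w=7
  (3,4) w=7

Add edge (2,3) w=2 -- no cycle. Running total: 2
Add edge (1,3) w=4 -- no cycle. Running total: 6
Add edge (2,5) w=6 -- no cycle. Running total: 12
Skip edge (3,5) w=6 -- would create cycle
Skip edge (1,2) w=7 -- would create cycle
Add edge (3,4) w=7 -- no cycle. Running total: 19

MST edges: (2,3,w=2), (1,3,w=4), (2,5,w=6), (3,4,w=7)
Total MST weight: 2 + 4 + 6 + 7 = 19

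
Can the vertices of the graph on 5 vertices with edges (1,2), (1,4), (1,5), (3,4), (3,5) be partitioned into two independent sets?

Step 1: Attempt 2-coloring using BFS:
  Start at vertex 1, assign color 0
  Color vertex 2 with color 1 (neighbor of 1)
  Color vertex 4 with color 1 (neighbor of 1)
  Color vertex 5 with color 1 (neighbor of 1)
  Color vertex 3 with color 0 (neighbor of 4)

Step 2: 2-coloring succeeded. No conflicts found.
  Set A (color 0): {1, 3}
  Set B (color 1): {2, 4, 5}

The graph is bipartite with partition {1, 3}, {2, 4, 5}.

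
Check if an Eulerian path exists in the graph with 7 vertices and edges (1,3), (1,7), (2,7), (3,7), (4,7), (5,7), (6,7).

Step 1: Find the degree of each vertex:
  deg(1) = 2
  deg(2) = 1
  deg(3) = 2
  deg(4) = 1
  deg(5) = 1
  deg(6) = 1
  deg(7) = 6

Step 2: Count vertices with odd degree:
  Odd-degree vertices: 2, 4, 5, 6 (4 total)

Step 3: Apply Euler's theorem:
  - Eulerian circuit exists iff graph is connected and all vertices have even degree
  - Eulerian path exists iff graph is connected and has 0 or 2 odd-degree vertices

Graph has 4 odd-degree vertices (need 0 or 2).
Neither Eulerian path nor Eulerian circuit exists.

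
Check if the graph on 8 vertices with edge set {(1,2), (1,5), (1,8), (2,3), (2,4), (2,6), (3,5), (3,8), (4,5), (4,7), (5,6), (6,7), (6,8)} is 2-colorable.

Step 1: Attempt 2-coloring using BFS:
  Start at vertex 1, assign color 0
  Color vertex 2 with color 1 (neighbor of 1)
  Color vertex 5 with color 1 (neighbor of 1)
  Color vertex 8 with color 1 (neighbor of 1)
  Color vertex 3 with color 0 (neighbor of 2)
  Color vertex 4 with color 0 (neighbor of 2)
  Color vertex 6 with color 0 (neighbor of 2)
  Color vertex 7 with color 1 (neighbor of 4)

Step 2: 2-coloring succeeded. No conflicts found.
  Set A (color 0): {1, 3, 4, 6}
  Set B (color 1): {2, 5, 7, 8}

The graph is bipartite with partition {1, 3, 4, 6}, {2, 5, 7, 8}.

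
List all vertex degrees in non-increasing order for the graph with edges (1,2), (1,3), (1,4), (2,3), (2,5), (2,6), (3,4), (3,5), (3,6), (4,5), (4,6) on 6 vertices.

Step 1: Count edges incident to each vertex:
  deg(1) = 3 (neighbors: 2, 3, 4)
  deg(2) = 4 (neighbors: 1, 3, 5, 6)
  deg(3) = 5 (neighbors: 1, 2, 4, 5, 6)
  deg(4) = 4 (neighbors: 1, 3, 5, 6)
  deg(5) = 3 (neighbors: 2, 3, 4)
  deg(6) = 3 (neighbors: 2, 3, 4)

Step 2: Sort degrees in non-increasing order:
  Degrees: [3, 4, 5, 4, 3, 3] -> sorted: [5, 4, 4, 3, 3, 3]

Degree sequence: [5, 4, 4, 3, 3, 3]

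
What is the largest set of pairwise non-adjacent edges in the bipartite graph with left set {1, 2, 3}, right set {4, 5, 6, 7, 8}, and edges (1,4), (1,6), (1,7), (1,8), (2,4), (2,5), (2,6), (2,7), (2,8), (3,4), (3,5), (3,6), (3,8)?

Step 1: List the neighbors of each left vertex:
  1: 4, 6, 7, 8
  2: 4, 5, 6, 7, 8
  3: 4, 5, 6, 8

Step 2: Greedily match left vertices, then look for augmenting paths:
  Match 1 -- 4
  Match 2 -- 5
  Match 3 -- 6
  No augmenting path remains.

Step 3: Verify this is maximum:
  Matching size 3 = min(|L|, |R|) = min(3, 5), which is an upper bound, so this matching is maximum.

Maximum matching: {(1,4), (2,5), (3,6)}
Size: 3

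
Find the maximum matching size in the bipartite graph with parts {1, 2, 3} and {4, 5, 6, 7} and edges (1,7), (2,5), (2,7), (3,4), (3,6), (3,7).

Step 1: List the neighbors of each left vertex:
  1: 7
  2: 5, 7
  3: 4, 6, 7

Step 2: Greedily match left vertices, then look for augmenting paths:
  Match 1 -- 7
  Match 2 -- 5
  Match 3 -- 4
  No augmenting path remains.

Step 3: Verify this is maximum:
  Matching size 3 = min(|L|, |R|) = min(3, 4), which is an upper bound, so this matching is maximum.

Maximum matching: {(1,7), (2,5), (3,4)}
Size: 3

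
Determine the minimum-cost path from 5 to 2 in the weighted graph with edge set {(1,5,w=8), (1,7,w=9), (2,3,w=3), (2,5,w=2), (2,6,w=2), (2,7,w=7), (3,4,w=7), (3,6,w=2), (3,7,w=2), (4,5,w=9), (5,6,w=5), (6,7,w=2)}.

Step 1: Build adjacency list with weights:
  1: 5(w=8), 7(w=9)
  2: 3(w=3), 5(w=2), 6(w=2), 7(w=7)
  3: 2(w=3), 4(w=7), 6(w=2), 7(w=2)
  4: 3(w=7), 5(w=9)
  5: 1(w=8), 2(w=2), 4(w=9), 6(w=5)
  6: 2(w=2), 3(w=2), 5(w=5), 7(w=2)
  7: 1(w=9), 2(w=7), 3(w=2), 6(w=2)

Step 2: Apply Dijkstra's algorithm from vertex 5:
  Visit vertex 5 (distance=0)
    Update dist[1] = 8
    Update dist[2] = 2
    Update dist[4] = 9
    Update dist[6] = 5
  Visit vertex 2 (distance=2)
    Update dist[3] = 5
    Update dist[6] = 4
    Update dist[7] = 9

Step 3: Shortest path: 5 -> 2
Total weight: 2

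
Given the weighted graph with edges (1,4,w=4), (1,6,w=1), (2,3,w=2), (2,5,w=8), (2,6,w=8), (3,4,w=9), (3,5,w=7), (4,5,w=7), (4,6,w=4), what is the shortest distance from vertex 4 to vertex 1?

Step 1: Build adjacency list with weights:
  1: 4(w=4), 6(w=1)
  2: 3(w=2), 5(w=8), 6(w=8)
  3: 2(w=2), 4(w=9), 5(w=7)
  4: 1(w=4), 3(w=9), 5(w=7), 6(w=4)
  5: 2(w=8), 3(w=7), 4(w=7)
  6: 1(w=1), 2(w=8), 4(w=4)

Step 2: Apply Dijkstra's algorithm from vertex 4:
  Visit vertex 4 (distance=0)
    Update dist[1] = 4
    Update dist[3] = 9
    Update dist[5] = 7
    Update dist[6] = 4
  Visit vertex 1 (distance=4)

Step 3: Shortest path: 4 -> 1
Total weight: 4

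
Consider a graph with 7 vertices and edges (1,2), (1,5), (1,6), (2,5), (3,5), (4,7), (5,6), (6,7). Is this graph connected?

Step 1: Build adjacency list from edges:
  1: 2, 5, 6
  2: 1, 5
  3: 5
  4: 7
  5: 1, 2, 3, 6
  6: 1, 5, 7
  7: 4, 6

Step 2: Run BFS/DFS from vertex 1:
  Visited: {1, 2, 5, 6, 3, 7, 4}
  Reached 7 of 7 vertices

Step 3: All 7 vertices reached from vertex 1, so the graph is connected.
Answer: Yes, the graph is connected.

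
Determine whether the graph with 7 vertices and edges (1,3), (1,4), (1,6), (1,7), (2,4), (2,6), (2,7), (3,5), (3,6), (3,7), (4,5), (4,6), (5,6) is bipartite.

Step 1: Attempt 2-coloring using BFS:
  Start at vertex 1, assign color 0
  Color vertex 3 with color 1 (neighbor of 1)
  Color vertex 4 with color 1 (neighbor of 1)
  Color vertex 6 with color 1 (neighbor of 1)
  Color vertex 7 with color 1 (neighbor of 1)
  Color vertex 5 with color 0 (neighbor of 3)

Step 2: Conflict found! Vertices 3 and 6 are adjacent but have the same color.
This means the graph contains an odd cycle.

The graph is NOT bipartite.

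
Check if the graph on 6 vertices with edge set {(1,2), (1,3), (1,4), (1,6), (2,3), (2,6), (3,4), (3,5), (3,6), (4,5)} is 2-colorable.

Step 1: Attempt 2-coloring using BFS:
  Start at vertex 1, assign color 0
  Color vertex 2 with color 1 (neighbor of 1)
  Color vertex 3 with color 1 (neighbor of 1)
  Color vertex 4 with color 1 (neighbor of 1)
  Color vertex 6 with color 1 (neighbor of 1)

Step 2: Conflict found! Vertices 2 and 3 are adjacent but have the same color.
This means the graph contains an odd cycle.

The graph is NOT bipartite.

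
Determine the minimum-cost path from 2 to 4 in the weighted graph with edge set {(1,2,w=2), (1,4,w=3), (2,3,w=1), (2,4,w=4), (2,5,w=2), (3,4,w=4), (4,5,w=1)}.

Step 1: Build adjacency list with weights:
  1: 2(w=2), 4(w=3)
  2: 1(w=2), 3(w=1), 4(w=4), 5(w=2)
  3: 2(w=1), 4(w=4)
  4: 1(w=3), 2(w=4), 3(w=4), 5(w=1)
  5: 2(w=2), 4(w=1)

Step 2: Apply Dijkstra's algorithm from vertex 2:
  Visit vertex 2 (distance=0)
    Update dist[1] = 2
    Update dist[3] = 1
    Update dist[4] = 4
    Update dist[5] = 2
  Visit vertex 3 (distance=1)
  Visit vertex 1 (distance=2)
  Visit vertex 5 (distance=2)
    Update dist[4] = 3
  Visit vertex 4 (distance=3)

Step 3: Shortest path: 2 -> 5 -> 4
Total weight: 2 + 1 = 3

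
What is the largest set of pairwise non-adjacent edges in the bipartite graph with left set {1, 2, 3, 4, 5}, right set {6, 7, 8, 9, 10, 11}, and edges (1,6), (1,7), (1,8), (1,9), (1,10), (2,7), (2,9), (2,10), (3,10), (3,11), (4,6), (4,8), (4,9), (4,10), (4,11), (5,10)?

Step 1: List the neighbors of each left vertex:
  1: 6, 7, 8, 9, 10
  2: 7, 9, 10
  3: 10, 11
  4: 6, 8, 9, 10, 11
  5: 10

Step 2: Greedily match left vertices, then look for augmenting paths:
  Match 1 -- 6
  Match 2 -- 7
  Match 3 -- 11
  Match 4 -- 8
  Match 5 -- 10
  No augmenting path remains.

Step 3: Verify this is maximum:
  Matching size 5 = min(|L|, |R|) = min(5, 6), which is an upper bound, so this matching is maximum.

Maximum matching: {(1,6), (2,7), (3,11), (4,8), (5,10)}
Size: 5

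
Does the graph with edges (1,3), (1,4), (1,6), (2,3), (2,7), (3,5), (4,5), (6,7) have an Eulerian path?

Step 1: Find the degree of each vertex:
  deg(1) = 3
  deg(2) = 2
  deg(3) = 3
  deg(4) = 2
  deg(5) = 2
  deg(6) = 2
  deg(7) = 2

Step 2: Count vertices with odd degree:
  Odd-degree vertices: 1, 3 (2 total)

Step 3: Apply Euler's theorem:
  - Eulerian circuit exists iff graph is connected and all vertices have even degree
  - Eulerian path exists iff graph is connected and has 0 or 2 odd-degree vertices

Graph is connected with exactly 2 odd-degree vertices (1, 3).
Eulerian path exists (starting and ending at the odd-degree vertices), but no Eulerian circuit.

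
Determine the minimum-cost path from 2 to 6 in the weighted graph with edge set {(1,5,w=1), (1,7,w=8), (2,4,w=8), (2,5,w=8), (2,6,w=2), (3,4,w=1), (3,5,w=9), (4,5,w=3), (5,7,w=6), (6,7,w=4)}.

Step 1: Build adjacency list with weights:
  1: 5(w=1), 7(w=8)
  2: 4(w=8), 5(w=8), 6(w=2)
  3: 4(w=1), 5(w=9)
  4: 2(w=8), 3(w=1), 5(w=3)
  5: 1(w=1), 2(w=8), 3(w=9), 4(w=3), 7(w=6)
  6: 2(w=2), 7(w=4)
  7: 1(w=8), 5(w=6), 6(w=4)

Step 2: Apply Dijkstra's algorithm from vertex 2:
  Visit vertex 2 (distance=0)
    Update dist[4] = 8
    Update dist[5] = 8
    Update dist[6] = 2
  Visit vertex 6 (distance=2)
    Update dist[7] = 6

Step 3: Shortest path: 2 -> 6
Total weight: 2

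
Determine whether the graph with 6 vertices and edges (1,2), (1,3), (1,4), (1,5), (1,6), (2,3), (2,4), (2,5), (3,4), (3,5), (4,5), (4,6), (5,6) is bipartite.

Step 1: Attempt 2-coloring using BFS:
  Start at vertex 1, assign color 0
  Color vertex 2 with color 1 (neighbor of 1)
  Color vertex 3 with color 1 (neighbor of 1)
  Color vertex 4 with color 1 (neighbor of 1)
  Color vertex 5 with color 1 (neighbor of 1)
  Color vertex 6 with color 1 (neighbor of 1)

Step 2: Conflict found! Vertices 2 and 3 are adjacent but have the same color.
This means the graph contains an odd cycle.

The graph is NOT bipartite.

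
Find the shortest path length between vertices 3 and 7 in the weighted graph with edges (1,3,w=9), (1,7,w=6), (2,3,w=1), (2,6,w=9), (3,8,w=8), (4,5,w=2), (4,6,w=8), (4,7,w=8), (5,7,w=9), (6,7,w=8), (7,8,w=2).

Step 1: Build adjacency list with weights:
  1: 3(w=9), 7(w=6)
  2: 3(w=1), 6(w=9)
  3: 1(w=9), 2(w=1), 8(w=8)
  4: 5(w=2), 6(w=8), 7(w=8)
  5: 4(w=2), 7(w=9)
  6: 2(w=9), 4(w=8), 7(w=8)
  7: 1(w=6), 4(w=8), 5(w=9), 6(w=8), 8(w=2)
  8: 3(w=8), 7(w=2)

Step 2: Apply Dijkstra's algorithm from vertex 3:
  Visit vertex 3 (distance=0)
    Update dist[1] = 9
    Update dist[2] = 1
    Update dist[8] = 8
  Visit vertex 2 (distance=1)
    Update dist[6] = 10
  Visit vertex 8 (distance=8)
    Update dist[7] = 10
  Visit vertex 1 (distance=9)
  Visit vertex 6 (distance=10)
    Update dist[4] = 18
  Visit vertex 7 (distance=10)
    Update dist[5] = 19

Step 3: Shortest path: 3 -> 8 -> 7
Total weight: 8 + 2 = 10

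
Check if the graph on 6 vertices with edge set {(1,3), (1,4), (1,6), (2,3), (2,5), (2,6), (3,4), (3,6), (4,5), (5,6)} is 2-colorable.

Step 1: Attempt 2-coloring using BFS:
  Start at vertex 1, assign color 0
  Color vertex 3 with color 1 (neighbor of 1)
  Color vertex 4 with color 1 (neighbor of 1)
  Color vertex 6 with color 1 (neighbor of 1)
  Color vertex 2 with color 0 (neighbor of 3)

Step 2: Conflict found! Vertices 3 and 4 are adjacent but have the same color.
This means the graph contains an odd cycle.

The graph is NOT bipartite.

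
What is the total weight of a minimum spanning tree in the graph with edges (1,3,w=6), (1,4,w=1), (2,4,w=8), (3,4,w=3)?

Apply Kruskal's algorithm (sort edges by weight, add if no cycle):

Sorted edges by weight:
  (1,4) w=1
  (3,4) w=3
  (1,3) w=6
  (2,4) w=8

Add edge (1,4) w=1 -- no cycle. Running total: 1
Add edge (3,4) w=3 -- no cycle. Running total: 4
Skip edge (1,3) w=6 -- would create cycle
Add edge (2,4) w=8 -- no cycle. Running total: 12

MST edges: (1,4,w=1), (3,4,w=3), (2,4,w=8)
Total MST weight: 1 + 3 + 8 = 12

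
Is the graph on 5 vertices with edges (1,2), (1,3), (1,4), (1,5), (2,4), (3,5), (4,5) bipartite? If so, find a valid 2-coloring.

Step 1: Attempt 2-coloring using BFS:
  Start at vertex 1, assign color 0
  Color vertex 2 with color 1 (neighbor of 1)
  Color vertex 3 with color 1 (neighbor of 1)
  Color vertex 4 with color 1 (neighbor of 1)
  Color vertex 5 with color 1 (neighbor of 1)

Step 2: Conflict found! Vertices 2 and 4 are adjacent but have the same color.
This means the graph contains an odd cycle.

The graph is NOT bipartite.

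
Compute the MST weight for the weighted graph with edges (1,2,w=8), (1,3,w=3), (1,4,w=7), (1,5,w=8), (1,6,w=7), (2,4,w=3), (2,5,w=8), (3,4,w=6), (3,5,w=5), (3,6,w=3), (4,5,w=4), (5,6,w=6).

Apply Kruskal's algorithm (sort edges by weight, add if no cycle):

Sorted edges by weight:
  (1,3) w=3
  (2,4) w=3
  (3,6) w=3
  (4,5) w=4
  (3,5) w=5
  (3,4) w=6
  (5,6) w=6
  (1,6) w=7
  (1,4) w=7
  (1,2) w=8
  (1,5) w=8
  (2,5) w=8

Add edge (1,3) w=3 -- no cycle. Running total: 3
Add edge (2,4) w=3 -- no cycle. Running total: 6
Add edge (3,6) w=3 -- no cycle. Running total: 9
Add edge (4,5) w=4 -- no cycle. Running total: 13
Add edge (3,5) w=5 -- no cycle. Running total: 18

MST edges: (1,3,w=3), (2,4,w=3), (3,6,w=3), (4,5,w=4), (3,5,w=5)
Total MST weight: 3 + 3 + 3 + 4 + 5 = 18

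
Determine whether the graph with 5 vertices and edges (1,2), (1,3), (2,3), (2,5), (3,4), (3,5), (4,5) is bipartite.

Step 1: Attempt 2-coloring using BFS:
  Start at vertex 1, assign color 0
  Color vertex 2 with color 1 (neighbor of 1)
  Color vertex 3 with color 1 (neighbor of 1)

Step 2: Conflict found! Vertices 2 and 3 are adjacent but have the same color.
This means the graph contains an odd cycle.

The graph is NOT bipartite.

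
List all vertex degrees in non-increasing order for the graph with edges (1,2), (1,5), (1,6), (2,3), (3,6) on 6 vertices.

Step 1: Count edges incident to each vertex:
  deg(1) = 3 (neighbors: 2, 5, 6)
  deg(2) = 2 (neighbors: 1, 3)
  deg(3) = 2 (neighbors: 2, 6)
  deg(4) = 0 (neighbors: none)
  deg(5) = 1 (neighbors: 1)
  deg(6) = 2 (neighbors: 1, 3)

Step 2: Sort degrees in non-increasing order:
  Degrees: [3, 2, 2, 0, 1, 2] -> sorted: [3, 2, 2, 2, 1, 0]

Degree sequence: [3, 2, 2, 2, 1, 0]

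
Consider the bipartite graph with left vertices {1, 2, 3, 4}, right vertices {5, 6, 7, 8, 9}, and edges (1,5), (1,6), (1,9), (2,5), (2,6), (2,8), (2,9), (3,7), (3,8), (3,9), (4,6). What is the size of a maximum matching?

Step 1: List the neighbors of each left vertex:
  1: 5, 6, 9
  2: 5, 6, 8, 9
  3: 7, 8, 9
  4: 6

Step 2: Greedily match left vertices, then look for augmenting paths:
  Match 1 -- 5
  Match 2 -- 8
  Match 3 -- 7
  Match 4 -- 6
  No augmenting path remains.

Step 3: Verify this is maximum:
  Matching size 4 = min(|L|, |R|) = min(4, 5), which is an upper bound, so this matching is maximum.

Maximum matching: {(1,5), (2,8), (3,7), (4,6)}
Size: 4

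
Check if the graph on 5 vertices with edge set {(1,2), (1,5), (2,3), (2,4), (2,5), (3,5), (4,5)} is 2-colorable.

Step 1: Attempt 2-coloring using BFS:
  Start at vertex 1, assign color 0
  Color vertex 2 with color 1 (neighbor of 1)
  Color vertex 5 with color 1 (neighbor of 1)
  Color vertex 3 with color 0 (neighbor of 2)
  Color vertex 4 with color 0 (neighbor of 2)

Step 2: Conflict found! Vertices 2 and 5 are adjacent but have the same color.
This means the graph contains an odd cycle.

The graph is NOT bipartite.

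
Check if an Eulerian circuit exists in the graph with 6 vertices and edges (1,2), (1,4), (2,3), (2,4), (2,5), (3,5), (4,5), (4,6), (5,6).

Step 1: Find the degree of each vertex:
  deg(1) = 2
  deg(2) = 4
  deg(3) = 2
  deg(4) = 4
  deg(5) = 4
  deg(6) = 2

Step 2: Count vertices with odd degree:
  All vertices have even degree (0 odd-degree vertices)

Step 3: Apply Euler's theorem:
  - Eulerian circuit exists iff graph is connected and all vertices have even degree
  - Eulerian path exists iff graph is connected and has 0 or 2 odd-degree vertices

Graph is connected with 0 odd-degree vertices.
Both Eulerian circuit and Eulerian path exist.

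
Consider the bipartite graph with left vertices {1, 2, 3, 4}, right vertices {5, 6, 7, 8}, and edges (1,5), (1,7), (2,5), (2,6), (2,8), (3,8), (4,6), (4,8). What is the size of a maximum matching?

Step 1: List the neighbors of each left vertex:
  1: 5, 7
  2: 5, 6, 8
  3: 8
  4: 6, 8

Step 2: Greedily match left vertices, then look for augmenting paths:
  Match 1 -- 7
  Match 2 -- 5
  Match 3 -- 8
  Match 4 -- 6
  No augmenting path remains.

Step 3: Verify this is maximum:
  Matching size 4 = min(|L|, |R|) = min(4, 4), which is an upper bound, so this matching is maximum.

Maximum matching: {(1,7), (2,5), (3,8), (4,6)}
Size: 4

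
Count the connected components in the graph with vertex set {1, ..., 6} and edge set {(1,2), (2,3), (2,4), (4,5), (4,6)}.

Step 1: Build adjacency list from edges:
  1: 2
  2: 1, 3, 4
  3: 2
  4: 2, 5, 6
  5: 4
  6: 4

Step 2: Run BFS/DFS from vertex 1:
  Visited: {1, 2, 3, 4, 5, 6}
  Reached 6 of 6 vertices

Step 3: All 6 vertices reached from vertex 1, so the graph is connected.
Number of connected components: 1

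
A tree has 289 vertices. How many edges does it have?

A tree on n vertices always has exactly n - 1 edges.
For n = 289: edges = 289 - 1 = 288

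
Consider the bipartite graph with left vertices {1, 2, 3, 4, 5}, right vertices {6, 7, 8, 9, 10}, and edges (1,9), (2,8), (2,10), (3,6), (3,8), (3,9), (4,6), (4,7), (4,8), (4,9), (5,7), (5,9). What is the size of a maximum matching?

Step 1: List the neighbors of each left vertex:
  1: 9
  2: 8, 10
  3: 6, 8, 9
  4: 6, 7, 8, 9
  5: 7, 9

Step 2: Greedily match left vertices, then look for augmenting paths:
  Match 1 -- 9
  Match 2 -- 10
  Match 3 -- 6
  Match 4 -- 8
  Match 5 -- 7
  No augmenting path remains.

Step 3: Verify this is maximum:
  Matching size 5 = min(|L|, |R|) = min(5, 5), which is an upper bound, so this matching is maximum.

Maximum matching: {(1,9), (2,10), (3,6), (4,8), (5,7)}
Size: 5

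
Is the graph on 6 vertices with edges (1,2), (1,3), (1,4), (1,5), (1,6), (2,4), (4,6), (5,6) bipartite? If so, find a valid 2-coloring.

Step 1: Attempt 2-coloring using BFS:
  Start at vertex 1, assign color 0
  Color vertex 2 with color 1 (neighbor of 1)
  Color vertex 3 with color 1 (neighbor of 1)
  Color vertex 4 with color 1 (neighbor of 1)
  Color vertex 5 with color 1 (neighbor of 1)
  Color vertex 6 with color 1 (neighbor of 1)

Step 2: Conflict found! Vertices 2 and 4 are adjacent but have the same color.
This means the graph contains an odd cycle.

The graph is NOT bipartite.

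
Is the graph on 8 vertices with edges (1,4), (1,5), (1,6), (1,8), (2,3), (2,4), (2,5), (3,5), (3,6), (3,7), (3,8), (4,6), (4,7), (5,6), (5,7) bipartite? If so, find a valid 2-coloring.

Step 1: Attempt 2-coloring using BFS:
  Start at vertex 1, assign color 0
  Color vertex 4 with color 1 (neighbor of 1)
  Color vertex 5 with color 1 (neighbor of 1)
  Color vertex 6 with color 1 (neighbor of 1)
  Color vertex 8 with color 1 (neighbor of 1)
  Color vertex 2 with color 0 (neighbor of 4)

Step 2: Conflict found! Vertices 4 and 6 are adjacent but have the same color.
This means the graph contains an odd cycle.

The graph is NOT bipartite.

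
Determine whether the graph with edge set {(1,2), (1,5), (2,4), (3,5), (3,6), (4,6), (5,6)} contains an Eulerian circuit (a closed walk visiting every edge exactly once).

Step 1: Find the degree of each vertex:
  deg(1) = 2
  deg(2) = 2
  deg(3) = 2
  deg(4) = 2
  deg(5) = 3
  deg(6) = 3

Step 2: Count vertices with odd degree:
  Odd-degree vertices: 5, 6 (2 total)

Step 3: Apply Euler's theorem:
  - Eulerian circuit exists iff graph is connected and all vertices have even degree
  - Eulerian path exists iff graph is connected and has 0 or 2 odd-degree vertices

Graph is connected with exactly 2 odd-degree vertices (5, 6).
Eulerian path exists (starting and ending at the odd-degree vertices), but no Eulerian circuit.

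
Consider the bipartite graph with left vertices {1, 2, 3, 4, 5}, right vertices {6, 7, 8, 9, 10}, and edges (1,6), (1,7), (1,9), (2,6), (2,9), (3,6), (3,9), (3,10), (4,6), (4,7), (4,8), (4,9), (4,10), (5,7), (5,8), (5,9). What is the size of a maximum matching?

Step 1: List the neighbors of each left vertex:
  1: 6, 7, 9
  2: 6, 9
  3: 6, 9, 10
  4: 6, 7, 8, 9, 10
  5: 7, 8, 9

Step 2: Greedily match left vertices, then look for augmenting paths:
  Match 1 -- 6
  Match 2 -- 9
  Match 3 -- 10
  Match 4 -- 7
  Match 5 -- 8
  No augmenting path remains.

Step 3: Verify this is maximum:
  Matching size 5 = min(|L|, |R|) = min(5, 5), which is an upper bound, so this matching is maximum.

Maximum matching: {(1,6), (2,9), (3,10), (4,7), (5,8)}
Size: 5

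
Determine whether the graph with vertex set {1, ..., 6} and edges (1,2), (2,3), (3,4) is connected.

Step 1: Build adjacency list from edges:
  1: 2
  2: 1, 3
  3: 2, 4
  4: 3
  5: (none)
  6: (none)

Step 2: Run BFS/DFS from vertex 1:
  Visited: {1, 2, 3, 4}
  Reached 4 of 6 vertices

Step 3: Only 4 of 6 vertices reached. Graph is disconnected.
Connected components: {1, 2, 3, 4}, {5}, {6}
Answer: No, the graph is not connected (3 components).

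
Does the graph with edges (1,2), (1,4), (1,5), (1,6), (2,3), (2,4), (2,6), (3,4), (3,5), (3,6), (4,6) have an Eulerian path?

Step 1: Find the degree of each vertex:
  deg(1) = 4
  deg(2) = 4
  deg(3) = 4
  deg(4) = 4
  deg(5) = 2
  deg(6) = 4

Step 2: Count vertices with odd degree:
  All vertices have even degree (0 odd-degree vertices)

Step 3: Apply Euler's theorem:
  - Eulerian circuit exists iff graph is connected and all vertices have even degree
  - Eulerian path exists iff graph is connected and has 0 or 2 odd-degree vertices

Graph is connected with 0 odd-degree vertices.
Both Eulerian circuit and Eulerian path exist.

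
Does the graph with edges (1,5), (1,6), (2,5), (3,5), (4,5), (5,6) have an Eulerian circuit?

Step 1: Find the degree of each vertex:
  deg(1) = 2
  deg(2) = 1
  deg(3) = 1
  deg(4) = 1
  deg(5) = 5
  deg(6) = 2

Step 2: Count vertices with odd degree:
  Odd-degree vertices: 2, 3, 4, 5 (4 total)

Step 3: Apply Euler's theorem:
  - Eulerian circuit exists iff graph is connected and all vertices have even degree
  - Eulerian path exists iff graph is connected and has 0 or 2 odd-degree vertices

Graph has 4 odd-degree vertices (need 0 or 2).
Neither Eulerian path nor Eulerian circuit exists.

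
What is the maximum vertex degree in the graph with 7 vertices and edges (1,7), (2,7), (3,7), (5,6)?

Step 1: Count edges incident to each vertex:
  deg(1) = 1 (neighbors: 7)
  deg(2) = 1 (neighbors: 7)
  deg(3) = 1 (neighbors: 7)
  deg(4) = 0 (neighbors: none)
  deg(5) = 1 (neighbors: 6)
  deg(6) = 1 (neighbors: 5)
  deg(7) = 3 (neighbors: 1, 2, 3)

Step 2: Find maximum:
  max(1, 1, 1, 0, 1, 1, 3) = 3 (vertex 7)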